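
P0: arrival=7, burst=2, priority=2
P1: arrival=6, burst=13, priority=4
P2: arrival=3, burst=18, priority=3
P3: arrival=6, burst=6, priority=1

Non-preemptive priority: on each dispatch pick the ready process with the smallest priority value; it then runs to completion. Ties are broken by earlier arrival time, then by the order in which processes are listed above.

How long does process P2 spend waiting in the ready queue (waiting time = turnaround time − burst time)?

0

Timeline: | idle 0-3 | P2 3-21 | P3 21-27 | P0 27-29 | P1 29-42 |
Completion: P0=29  P1=42  P2=21  P3=27
Turnaround (C−A): P0=22  P1=36  P2=18  P3=21
Waiting(P2) = turnaround − burst = 18 − 18 = 0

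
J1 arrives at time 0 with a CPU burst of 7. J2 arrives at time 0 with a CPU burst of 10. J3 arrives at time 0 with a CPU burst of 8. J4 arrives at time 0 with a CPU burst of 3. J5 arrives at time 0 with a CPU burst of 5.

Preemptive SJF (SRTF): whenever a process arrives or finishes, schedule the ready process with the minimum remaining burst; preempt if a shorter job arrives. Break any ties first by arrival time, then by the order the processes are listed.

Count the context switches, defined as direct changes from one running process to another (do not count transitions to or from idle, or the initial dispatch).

Schedule: | J4 0-3 | J5 3-8 | J1 8-15 | J3 15-23 | J2 23-33 |
Completion: J1=15  J2=33  J3=23  J4=3  J5=8
Turnaround (C−A): J1=15  J2=33  J3=23  J4=3  J5=8

4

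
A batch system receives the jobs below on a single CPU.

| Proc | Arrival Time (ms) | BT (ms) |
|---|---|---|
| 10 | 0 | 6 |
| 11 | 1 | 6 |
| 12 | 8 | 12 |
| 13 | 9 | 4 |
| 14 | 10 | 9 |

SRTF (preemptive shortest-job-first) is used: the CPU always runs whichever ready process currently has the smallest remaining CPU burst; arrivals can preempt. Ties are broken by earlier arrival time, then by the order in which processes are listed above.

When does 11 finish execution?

12

Gantt: | 10 0-6 | 11 6-12 | 13 12-16 | 14 16-25 | 12 25-37 |
Completion: 10=6  11=12  12=37  13=16  14=25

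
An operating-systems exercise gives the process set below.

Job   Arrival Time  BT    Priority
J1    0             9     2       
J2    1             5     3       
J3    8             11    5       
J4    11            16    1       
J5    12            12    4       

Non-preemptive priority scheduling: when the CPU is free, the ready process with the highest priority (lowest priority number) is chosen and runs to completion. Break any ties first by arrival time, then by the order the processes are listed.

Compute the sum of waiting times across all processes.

Schedule: | J1 0-9 | J2 9-14 | J4 14-30 | J5 30-42 | J3 42-53 |
Completion: J1=9  J2=14  J3=53  J4=30  J5=42
Turnaround (C−A): J1=9  J2=13  J3=45  J4=19  J5=30
Waiting = turnaround − burst: J1=0, J2=8, J3=34, J4=3, J5=18
Total waiting = 0 + 8 + 34 + 3 + 18 = 63

63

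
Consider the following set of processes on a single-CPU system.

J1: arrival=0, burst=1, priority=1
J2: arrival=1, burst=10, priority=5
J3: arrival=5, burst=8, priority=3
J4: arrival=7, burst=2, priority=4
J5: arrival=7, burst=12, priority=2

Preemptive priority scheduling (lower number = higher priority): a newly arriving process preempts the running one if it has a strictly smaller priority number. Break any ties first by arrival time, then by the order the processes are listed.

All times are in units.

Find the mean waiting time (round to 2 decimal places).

10.40

Schedule: | J1 0-1 | J2 1-5 | J3 5-7 | J5 7-19 | J3 19-25 | J4 25-27 | J2 27-33 |
Completion: J1=1  J2=33  J3=25  J4=27  J5=19
Turnaround (C−A): J1=1  J2=32  J3=20  J4=20  J5=12
Waiting times: J1=0, J2=22, J3=12, J4=18, J5=0
Average waiting = (0+22+12+18+0) / 5 = 52/5 = 10.40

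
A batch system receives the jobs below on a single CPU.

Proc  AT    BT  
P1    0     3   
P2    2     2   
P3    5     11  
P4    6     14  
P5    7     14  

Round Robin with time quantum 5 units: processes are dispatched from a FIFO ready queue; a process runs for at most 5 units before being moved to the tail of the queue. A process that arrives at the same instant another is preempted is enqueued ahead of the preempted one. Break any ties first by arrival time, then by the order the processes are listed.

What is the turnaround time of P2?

3

Gantt: | P1 0-3 | P2 3-5 | P3 5-10 | P4 10-15 | P5 15-20 | P3 20-25 | P4 25-30 | P5 30-35 | P3 35-36 | P4 36-40 | P5 40-44 |
Completion: P1=3  P2=5  P3=36  P4=40  P5=44
Turnaround (C−A): P1=3  P2=3  P3=31  P4=34  P5=37
Turnaround(P2) = completion − arrival = 5 − 2 = 3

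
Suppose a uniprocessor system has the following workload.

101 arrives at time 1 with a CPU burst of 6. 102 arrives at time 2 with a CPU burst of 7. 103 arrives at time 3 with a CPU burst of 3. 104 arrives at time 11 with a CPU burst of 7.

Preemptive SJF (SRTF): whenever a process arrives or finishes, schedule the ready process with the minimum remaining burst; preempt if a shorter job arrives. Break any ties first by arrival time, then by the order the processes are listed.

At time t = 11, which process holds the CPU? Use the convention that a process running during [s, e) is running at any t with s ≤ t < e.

102

Gantt: | idle 0-1 | 101 1-3 | 103 3-6 | 101 6-10 | 102 10-17 | 104 17-24 |
Completion: 101=10  102=17  103=6  104=24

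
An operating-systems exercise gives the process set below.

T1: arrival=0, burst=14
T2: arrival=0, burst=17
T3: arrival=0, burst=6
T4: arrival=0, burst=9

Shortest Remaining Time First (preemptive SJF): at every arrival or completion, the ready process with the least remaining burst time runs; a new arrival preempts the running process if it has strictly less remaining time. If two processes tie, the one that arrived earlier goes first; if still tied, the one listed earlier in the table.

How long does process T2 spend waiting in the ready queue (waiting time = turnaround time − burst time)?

29

Schedule: | T3 0-6 | T4 6-15 | T1 15-29 | T2 29-46 |
Completion: T1=29  T2=46  T3=6  T4=15
Turnaround (C−A): T1=29  T2=46  T3=6  T4=15
Waiting(T2) = turnaround − burst = 46 − 17 = 29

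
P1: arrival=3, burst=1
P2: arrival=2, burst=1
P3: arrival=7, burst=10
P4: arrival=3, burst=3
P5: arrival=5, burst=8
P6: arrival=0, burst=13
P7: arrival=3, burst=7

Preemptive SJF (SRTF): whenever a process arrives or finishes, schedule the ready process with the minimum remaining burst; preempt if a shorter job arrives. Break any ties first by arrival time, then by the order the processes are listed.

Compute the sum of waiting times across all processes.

Gantt: | P6 0-2 | P2 2-3 | P1 3-4 | P4 4-7 | P7 7-14 | P5 14-22 | P3 22-32 | P6 32-43 |
Completion: P1=4  P2=3  P3=32  P4=7  P5=22  P6=43  P7=14
Turnaround (C−A): P1=1  P2=1  P3=25  P4=4  P5=17  P6=43  P7=11
Waiting = turnaround − burst: P1=0, P2=0, P3=15, P4=1, P5=9, P6=30, P7=4
Total waiting = 0 + 0 + 15 + 1 + 9 + 30 + 4 = 59

59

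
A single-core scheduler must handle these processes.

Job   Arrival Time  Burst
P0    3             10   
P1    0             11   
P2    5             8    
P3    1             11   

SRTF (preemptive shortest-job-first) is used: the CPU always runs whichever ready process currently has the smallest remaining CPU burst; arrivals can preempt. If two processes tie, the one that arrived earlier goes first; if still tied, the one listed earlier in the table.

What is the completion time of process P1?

11

Timeline: | P1 0-11 | P2 11-19 | P0 19-29 | P3 29-40 |
Completion: P0=29  P1=11  P2=19  P3=40
Turnaround (C−A): P0=26  P1=11  P2=14  P3=39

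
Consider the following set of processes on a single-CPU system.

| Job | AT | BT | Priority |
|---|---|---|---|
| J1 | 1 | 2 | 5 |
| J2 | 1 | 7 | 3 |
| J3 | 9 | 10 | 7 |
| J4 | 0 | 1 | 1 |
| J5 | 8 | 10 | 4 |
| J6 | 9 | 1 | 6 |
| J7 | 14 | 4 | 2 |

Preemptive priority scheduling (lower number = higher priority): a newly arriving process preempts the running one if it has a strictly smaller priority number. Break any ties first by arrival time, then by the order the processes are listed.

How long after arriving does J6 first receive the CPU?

15

Schedule: | J4 0-1 | J2 1-8 | J5 8-14 | J7 14-18 | J5 18-22 | J1 22-24 | J6 24-25 | J3 25-35 |
Completion: J1=24  J2=8  J3=35  J4=1  J5=22  J6=25  J7=18
Response(J6) = first start − arrival = 24 − 9 = 15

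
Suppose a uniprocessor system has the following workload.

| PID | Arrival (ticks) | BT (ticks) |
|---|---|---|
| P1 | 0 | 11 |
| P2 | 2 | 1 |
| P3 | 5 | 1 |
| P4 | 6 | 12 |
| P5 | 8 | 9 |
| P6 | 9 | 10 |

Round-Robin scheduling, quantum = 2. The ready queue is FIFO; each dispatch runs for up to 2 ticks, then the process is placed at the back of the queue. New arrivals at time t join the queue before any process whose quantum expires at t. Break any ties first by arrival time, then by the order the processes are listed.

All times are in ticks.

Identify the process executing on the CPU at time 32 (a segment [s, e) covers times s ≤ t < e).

P4

Gantt: | P1 0-2 | P2 2-3 | P1 3-5 | P3 5-6 | P1 6-8 | P4 8-10 | P5 10-12 | P1 12-14 | P6 14-16 | P4 16-18 | P5 18-20 | P1 20-22 | P6 22-24 | P4 24-26 | P5 26-28 | P1 28-29 | P6 29-31 | P4 31-33 | P5 33-35 | P6 35-37 | P4 37-39 | P5 39-40 | P6 40-42 | P4 42-44 |
Completion: P1=29  P2=3  P3=6  P4=44  P5=40  P6=42
Turnaround (C−A): P1=29  P2=1  P3=1  P4=38  P5=32  P6=33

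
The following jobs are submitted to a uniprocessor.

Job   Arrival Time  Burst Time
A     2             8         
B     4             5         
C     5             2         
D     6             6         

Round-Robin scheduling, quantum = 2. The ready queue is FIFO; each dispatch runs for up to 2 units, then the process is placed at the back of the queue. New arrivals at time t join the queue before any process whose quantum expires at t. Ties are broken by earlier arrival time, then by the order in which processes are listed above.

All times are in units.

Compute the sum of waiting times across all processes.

Timeline: | idle 0-2 | A 2-4 | B 4-6 | A 6-8 | C 8-10 | D 10-12 | B 12-14 | A 14-16 | D 16-18 | B 18-19 | A 19-21 | D 21-23 |
Completion: A=21  B=19  C=10  D=23
Turnaround (C−A): A=19  B=15  C=5  D=17
Waiting = turnaround − burst: A=11, B=10, C=3, D=11
Total waiting = 11 + 10 + 3 + 11 = 35

35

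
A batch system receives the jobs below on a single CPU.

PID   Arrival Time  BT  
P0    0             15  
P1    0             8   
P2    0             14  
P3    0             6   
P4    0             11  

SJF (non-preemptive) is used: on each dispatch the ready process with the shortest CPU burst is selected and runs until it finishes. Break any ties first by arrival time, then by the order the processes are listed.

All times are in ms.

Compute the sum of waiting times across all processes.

Gantt: | P3 0-6 | P1 6-14 | P4 14-25 | P2 25-39 | P0 39-54 |
Completion: P0=54  P1=14  P2=39  P3=6  P4=25
Turnaround (C−A): P0=54  P1=14  P2=39  P3=6  P4=25
Waiting = turnaround − burst: P0=39, P1=6, P2=25, P3=0, P4=14
Total waiting = 39 + 6 + 25 + 0 + 14 = 84

84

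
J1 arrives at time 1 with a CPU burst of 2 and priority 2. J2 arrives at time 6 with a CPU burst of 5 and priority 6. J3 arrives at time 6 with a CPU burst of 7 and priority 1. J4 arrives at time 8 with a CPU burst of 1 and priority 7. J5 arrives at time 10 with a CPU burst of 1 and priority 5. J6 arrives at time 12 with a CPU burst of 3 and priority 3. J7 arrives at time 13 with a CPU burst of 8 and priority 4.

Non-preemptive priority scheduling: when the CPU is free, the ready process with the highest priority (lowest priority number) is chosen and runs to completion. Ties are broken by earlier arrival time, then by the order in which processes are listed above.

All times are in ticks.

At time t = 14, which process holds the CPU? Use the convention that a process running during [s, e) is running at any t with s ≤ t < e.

J6

Schedule: | idle 0-1 | J1 1-3 | idle 3-6 | J3 6-13 | J6 13-16 | J7 16-24 | J5 24-25 | J2 25-30 | J4 30-31 |
Completion: J1=3  J2=30  J3=13  J4=31  J5=25  J6=16  J7=24
Turnaround (C−A): J1=2  J2=24  J3=7  J4=23  J5=15  J6=4  J7=11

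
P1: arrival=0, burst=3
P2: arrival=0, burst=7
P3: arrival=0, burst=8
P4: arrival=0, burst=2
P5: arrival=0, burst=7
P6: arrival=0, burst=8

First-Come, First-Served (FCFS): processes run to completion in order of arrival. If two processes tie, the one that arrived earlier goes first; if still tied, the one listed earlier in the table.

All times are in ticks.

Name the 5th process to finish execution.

Schedule: | P1 0-3 | P2 3-10 | P3 10-18 | P4 18-20 | P5 20-27 | P6 27-35 |
Completion: P1=3  P2=10  P3=18  P4=20  P5=27  P6=35
Finish order: P1 → P2 → P3 → P4 → P5 → P6

P5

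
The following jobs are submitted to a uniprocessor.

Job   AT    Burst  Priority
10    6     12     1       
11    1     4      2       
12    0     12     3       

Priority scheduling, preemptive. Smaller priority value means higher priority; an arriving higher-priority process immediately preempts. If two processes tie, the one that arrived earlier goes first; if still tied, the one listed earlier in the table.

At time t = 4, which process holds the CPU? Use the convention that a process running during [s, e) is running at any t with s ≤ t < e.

11

Schedule: | 12 0-1 | 11 1-5 | 12 5-6 | 10 6-18 | 12 18-28 |
Completion: 10=18  11=5  12=28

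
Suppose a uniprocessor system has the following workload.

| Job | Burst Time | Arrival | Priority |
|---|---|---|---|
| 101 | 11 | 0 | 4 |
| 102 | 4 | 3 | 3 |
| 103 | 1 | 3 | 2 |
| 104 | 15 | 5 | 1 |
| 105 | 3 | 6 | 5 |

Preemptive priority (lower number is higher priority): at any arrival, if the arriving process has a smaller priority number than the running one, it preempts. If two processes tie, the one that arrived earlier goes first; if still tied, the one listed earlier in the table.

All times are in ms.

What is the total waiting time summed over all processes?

61

Gantt: | 101 0-3 | 103 3-4 | 102 4-5 | 104 5-20 | 102 20-23 | 101 23-31 | 105 31-34 |
Completion: 101=31  102=23  103=4  104=20  105=34
Waiting = turnaround − burst: 101=20, 102=16, 103=0, 104=0, 105=25
Total waiting = 20 + 16 + 0 + 0 + 25 = 61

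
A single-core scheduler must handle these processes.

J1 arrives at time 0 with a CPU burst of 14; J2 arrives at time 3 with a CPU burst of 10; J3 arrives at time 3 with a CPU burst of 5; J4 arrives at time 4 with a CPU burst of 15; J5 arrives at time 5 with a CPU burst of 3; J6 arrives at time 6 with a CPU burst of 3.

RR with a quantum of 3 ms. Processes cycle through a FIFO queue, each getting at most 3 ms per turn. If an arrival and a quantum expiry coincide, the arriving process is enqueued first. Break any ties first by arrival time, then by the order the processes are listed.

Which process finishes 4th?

J2

Timeline: | J1 0-3 | J2 3-6 | J3 6-9 | J1 9-12 | J4 12-15 | J5 15-18 | J6 18-21 | J2 21-24 | J3 24-26 | J1 26-29 | J4 29-32 | J2 32-35 | J1 35-38 | J4 38-41 | J2 41-42 | J1 42-44 | J4 44-50 |
Completion: J1=44  J2=42  J3=26  J4=50  J5=18  J6=21
Turnaround (C−A): J1=44  J2=39  J3=23  J4=46  J5=13  J6=15
Finish order: J5 → J6 → J3 → J2 → J1 → J4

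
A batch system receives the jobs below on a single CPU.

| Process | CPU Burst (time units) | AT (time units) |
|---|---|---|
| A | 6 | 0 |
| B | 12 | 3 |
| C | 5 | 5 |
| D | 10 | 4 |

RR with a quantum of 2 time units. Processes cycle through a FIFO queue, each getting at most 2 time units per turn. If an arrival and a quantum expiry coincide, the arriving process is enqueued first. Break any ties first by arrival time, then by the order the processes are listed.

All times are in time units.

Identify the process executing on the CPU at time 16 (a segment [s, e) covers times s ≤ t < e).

C

Timeline: | A 0-4 | B 4-6 | D 6-8 | A 8-10 | C 10-12 | B 12-14 | D 14-16 | C 16-18 | B 18-20 | D 20-22 | C 22-23 | B 23-25 | D 25-27 | B 27-29 | D 29-31 | B 31-33 |
Completion: A=10  B=33  C=23  D=31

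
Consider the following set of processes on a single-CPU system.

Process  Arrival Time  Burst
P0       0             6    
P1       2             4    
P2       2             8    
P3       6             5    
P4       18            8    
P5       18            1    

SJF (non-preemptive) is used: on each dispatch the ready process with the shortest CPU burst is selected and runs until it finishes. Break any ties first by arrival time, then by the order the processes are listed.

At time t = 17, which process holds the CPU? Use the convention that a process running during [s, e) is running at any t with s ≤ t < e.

Timeline: | P0 0-6 | P1 6-10 | P3 10-15 | P2 15-23 | P5 23-24 | P4 24-32 |
Completion: P0=6  P1=10  P2=23  P3=15  P4=32  P5=24
Turnaround (C−A): P0=6  P1=8  P2=21  P3=9  P4=14  P5=6

P2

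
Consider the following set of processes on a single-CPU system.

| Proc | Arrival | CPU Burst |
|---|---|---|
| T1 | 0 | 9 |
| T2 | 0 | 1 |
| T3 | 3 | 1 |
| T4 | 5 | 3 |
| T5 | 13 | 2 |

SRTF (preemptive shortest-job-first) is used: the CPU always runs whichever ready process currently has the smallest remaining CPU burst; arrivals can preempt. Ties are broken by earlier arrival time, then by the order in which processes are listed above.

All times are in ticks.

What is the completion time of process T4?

8

Gantt: | T2 0-1 | T1 1-3 | T3 3-4 | T1 4-5 | T4 5-8 | T1 8-14 | T5 14-16 |
Completion: T1=14  T2=1  T3=4  T4=8  T5=16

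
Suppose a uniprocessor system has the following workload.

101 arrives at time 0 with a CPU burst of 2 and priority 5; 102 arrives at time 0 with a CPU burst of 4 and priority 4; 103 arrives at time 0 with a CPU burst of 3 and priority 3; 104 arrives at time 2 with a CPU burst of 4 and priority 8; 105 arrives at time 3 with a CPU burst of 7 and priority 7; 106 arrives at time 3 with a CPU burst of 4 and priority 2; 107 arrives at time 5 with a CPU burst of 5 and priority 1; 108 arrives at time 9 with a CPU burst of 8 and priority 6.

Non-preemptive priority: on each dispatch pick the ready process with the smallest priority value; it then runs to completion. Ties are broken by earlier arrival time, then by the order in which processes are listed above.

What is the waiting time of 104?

Gantt: | 103 0-3 | 106 3-7 | 107 7-12 | 102 12-16 | 101 16-18 | 108 18-26 | 105 26-33 | 104 33-37 |
Completion: 101=18  102=16  103=3  104=37  105=33  106=7  107=12  108=26
Turnaround (C−A): 101=18  102=16  103=3  104=35  105=30  106=4  107=7  108=17
Waiting(104) = turnaround − burst = 35 − 4 = 31

31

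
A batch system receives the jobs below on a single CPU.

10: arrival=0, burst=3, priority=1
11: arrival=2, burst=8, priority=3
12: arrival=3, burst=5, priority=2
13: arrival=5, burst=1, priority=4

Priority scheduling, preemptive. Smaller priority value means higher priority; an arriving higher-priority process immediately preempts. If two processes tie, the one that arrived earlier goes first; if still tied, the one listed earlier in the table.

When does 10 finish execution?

3

Schedule: | 10 0-3 | 12 3-8 | 11 8-16 | 13 16-17 |
Completion: 10=3  11=16  12=8  13=17
Turnaround (C−A): 10=3  11=14  12=5  13=12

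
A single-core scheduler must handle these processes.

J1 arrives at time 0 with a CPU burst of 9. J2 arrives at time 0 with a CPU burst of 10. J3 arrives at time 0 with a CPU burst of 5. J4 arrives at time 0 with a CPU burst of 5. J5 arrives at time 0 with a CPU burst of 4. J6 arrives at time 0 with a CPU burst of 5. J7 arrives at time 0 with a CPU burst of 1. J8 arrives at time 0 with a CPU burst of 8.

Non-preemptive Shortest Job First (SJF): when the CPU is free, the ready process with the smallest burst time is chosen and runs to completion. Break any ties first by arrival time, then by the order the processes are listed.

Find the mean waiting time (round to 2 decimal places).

14.50

Timeline: | J7 0-1 | J5 1-5 | J3 5-10 | J4 10-15 | J6 15-20 | J8 20-28 | J1 28-37 | J2 37-47 |
Completion: J1=37  J2=47  J3=10  J4=15  J5=5  J6=20  J7=1  J8=28
Turnaround (C−A): J1=37  J2=47  J3=10  J4=15  J5=5  J6=20  J7=1  J8=28
Waiting times: J1=28, J2=37, J3=5, J4=10, J5=1, J6=15, J7=0, J8=20
Average waiting = (28+37+5+10+1+15+0+20) / 8 = 116/8 = 14.50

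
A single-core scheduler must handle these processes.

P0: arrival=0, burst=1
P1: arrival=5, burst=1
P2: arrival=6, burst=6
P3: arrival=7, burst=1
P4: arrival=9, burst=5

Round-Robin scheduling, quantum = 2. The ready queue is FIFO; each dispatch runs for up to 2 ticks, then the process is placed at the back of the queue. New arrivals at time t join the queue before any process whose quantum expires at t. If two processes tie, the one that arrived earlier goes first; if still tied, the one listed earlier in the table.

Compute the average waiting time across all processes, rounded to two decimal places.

1.60

Schedule: | P0 0-1 | idle 1-5 | P1 5-6 | P2 6-8 | P3 8-9 | P2 9-11 | P4 11-13 | P2 13-15 | P4 15-18 |
Completion: P0=1  P1=6  P2=15  P3=9  P4=18
Turnaround (C−A): P0=1  P1=1  P2=9  P3=2  P4=9
Waiting times: P0=0, P1=0, P2=3, P3=1, P4=4
Average waiting = (0+0+3+1+4) / 5 = 8/5 = 1.60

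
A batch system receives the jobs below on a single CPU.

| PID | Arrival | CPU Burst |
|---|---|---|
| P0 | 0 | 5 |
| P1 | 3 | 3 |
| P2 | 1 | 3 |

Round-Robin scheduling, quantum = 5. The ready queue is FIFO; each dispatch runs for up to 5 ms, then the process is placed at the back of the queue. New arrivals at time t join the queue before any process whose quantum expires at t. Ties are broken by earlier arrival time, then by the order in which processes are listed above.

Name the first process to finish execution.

Gantt: | P0 0-5 | P2 5-8 | P1 8-11 |
Completion: P0=5  P1=11  P2=8
Turnaround (C−A): P0=5  P1=8  P2=7
Finish order: P0 → P2 → P1

P0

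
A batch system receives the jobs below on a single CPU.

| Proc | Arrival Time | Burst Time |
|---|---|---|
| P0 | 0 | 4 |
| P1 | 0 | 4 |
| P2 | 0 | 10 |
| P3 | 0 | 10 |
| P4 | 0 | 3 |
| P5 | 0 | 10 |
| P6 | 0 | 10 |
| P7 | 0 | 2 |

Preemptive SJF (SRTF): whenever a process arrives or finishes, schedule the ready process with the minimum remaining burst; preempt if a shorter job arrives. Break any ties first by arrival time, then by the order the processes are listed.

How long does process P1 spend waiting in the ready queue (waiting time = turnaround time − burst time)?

Timeline: | P7 0-2 | P4 2-5 | P0 5-9 | P1 9-13 | P2 13-23 | P3 23-33 | P5 33-43 | P6 43-53 |
Completion: P0=9  P1=13  P2=23  P3=33  P4=5  P5=43  P6=53  P7=2
Turnaround (C−A): P0=9  P1=13  P2=23  P3=33  P4=5  P5=43  P6=53  P7=2
Waiting(P1) = turnaround − burst = 13 − 4 = 9

9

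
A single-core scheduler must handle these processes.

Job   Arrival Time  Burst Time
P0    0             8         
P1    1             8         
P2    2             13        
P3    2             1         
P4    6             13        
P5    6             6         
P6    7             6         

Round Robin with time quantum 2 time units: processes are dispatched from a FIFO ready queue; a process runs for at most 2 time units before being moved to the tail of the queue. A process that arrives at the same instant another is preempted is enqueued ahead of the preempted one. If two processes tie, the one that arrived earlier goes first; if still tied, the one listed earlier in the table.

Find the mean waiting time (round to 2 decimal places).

Gantt: | P0 0-2 | P1 2-4 | P2 4-6 | P3 6-7 | P0 7-9 | P1 9-11 | P4 11-13 | P5 13-15 | P2 15-17 | P6 17-19 | P0 19-21 | P1 21-23 | P4 23-25 | P5 25-27 | P2 27-29 | P6 29-31 | P0 31-33 | P1 33-35 | P4 35-37 | P5 37-39 | P2 39-41 | P6 41-43 | P4 43-45 | P2 45-47 | P4 47-49 | P2 49-51 | P4 51-53 | P2 53-54 | P4 54-55 |
Completion: P0=33  P1=35  P2=54  P3=7  P4=55  P5=39  P6=43
Turnaround (C−A): P0=33  P1=34  P2=52  P3=5  P4=49  P5=33  P6=36
Waiting times: P0=25, P1=26, P2=39, P3=4, P4=36, P5=27, P6=30
Average waiting = (25+26+39+4+36+27+30) / 7 = 187/7 = 26.71

26.71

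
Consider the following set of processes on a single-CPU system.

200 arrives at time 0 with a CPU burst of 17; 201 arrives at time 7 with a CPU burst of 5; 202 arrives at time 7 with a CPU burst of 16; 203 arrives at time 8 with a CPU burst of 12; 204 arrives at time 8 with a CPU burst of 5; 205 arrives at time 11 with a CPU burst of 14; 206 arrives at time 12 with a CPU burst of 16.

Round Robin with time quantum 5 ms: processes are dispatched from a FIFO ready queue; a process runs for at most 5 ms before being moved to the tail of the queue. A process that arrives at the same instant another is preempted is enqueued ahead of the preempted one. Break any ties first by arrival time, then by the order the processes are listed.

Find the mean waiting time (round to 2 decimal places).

Gantt: | 200 0-10 | 201 10-15 | 202 15-20 | 203 20-25 | 204 25-30 | 200 30-35 | 205 35-40 | 206 40-45 | 202 45-50 | 203 50-55 | 200 55-57 | 205 57-62 | 206 62-67 | 202 67-72 | 203 72-74 | 205 74-78 | 206 78-83 | 202 83-84 | 206 84-85 |
Completion: 200=57  201=15  202=84  203=74  204=30  205=78  206=85
Turnaround (C−A): 200=57  201=8  202=77  203=66  204=22  205=67  206=73
Waiting times: 200=40, 201=3, 202=61, 203=54, 204=17, 205=53, 206=57
Average waiting = (40+3+61+54+17+53+57) / 7 = 285/7 = 40.71

40.71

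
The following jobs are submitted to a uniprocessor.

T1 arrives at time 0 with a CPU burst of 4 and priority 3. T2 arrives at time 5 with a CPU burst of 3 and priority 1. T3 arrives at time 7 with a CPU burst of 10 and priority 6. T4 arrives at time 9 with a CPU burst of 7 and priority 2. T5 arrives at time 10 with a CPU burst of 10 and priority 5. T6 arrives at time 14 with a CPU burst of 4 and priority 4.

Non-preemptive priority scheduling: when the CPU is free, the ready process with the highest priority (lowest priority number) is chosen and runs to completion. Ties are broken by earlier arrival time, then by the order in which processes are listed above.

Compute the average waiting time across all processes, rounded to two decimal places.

Gantt: | T1 0-4 | idle 4-5 | T2 5-8 | T3 8-18 | T4 18-25 | T6 25-29 | T5 29-39 |
Completion: T1=4  T2=8  T3=18  T4=25  T5=39  T6=29
Waiting times: T1=0, T2=0, T3=1, T4=9, T5=19, T6=11
Average waiting = (0+0+1+9+19+11) / 6 = 40/6 = 6.67

6.67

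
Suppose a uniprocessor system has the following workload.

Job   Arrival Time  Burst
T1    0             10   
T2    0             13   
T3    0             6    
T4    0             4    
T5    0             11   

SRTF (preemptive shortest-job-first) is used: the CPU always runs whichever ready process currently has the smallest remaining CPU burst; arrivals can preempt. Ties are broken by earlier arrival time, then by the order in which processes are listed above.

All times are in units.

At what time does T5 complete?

Schedule: | T4 0-4 | T3 4-10 | T1 10-20 | T5 20-31 | T2 31-44 |
Completion: T1=20  T2=44  T3=10  T4=4  T5=31

31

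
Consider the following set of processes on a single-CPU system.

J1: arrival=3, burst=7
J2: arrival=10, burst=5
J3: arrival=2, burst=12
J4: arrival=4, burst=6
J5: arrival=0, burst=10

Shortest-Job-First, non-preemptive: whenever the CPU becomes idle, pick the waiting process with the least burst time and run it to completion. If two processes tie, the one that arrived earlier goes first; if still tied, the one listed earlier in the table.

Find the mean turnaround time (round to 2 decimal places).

19.00

Gantt: | J5 0-10 | J2 10-15 | J4 15-21 | J1 21-28 | J3 28-40 |
Completion: J1=28  J2=15  J3=40  J4=21  J5=10
Turnaround times: J1=25, J2=5, J3=38, J4=17, J5=10
Average turnaround = (25+5+38+17+10) / 5 = 95/5 = 19.00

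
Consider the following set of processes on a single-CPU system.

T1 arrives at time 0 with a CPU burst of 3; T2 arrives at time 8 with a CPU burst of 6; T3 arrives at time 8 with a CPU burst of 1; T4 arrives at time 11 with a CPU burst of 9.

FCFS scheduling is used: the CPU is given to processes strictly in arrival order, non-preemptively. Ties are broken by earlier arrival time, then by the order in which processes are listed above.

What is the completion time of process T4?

24

Gantt: | T1 0-3 | idle 3-8 | T2 8-14 | T3 14-15 | T4 15-24 |
Completion: T1=3  T2=14  T3=15  T4=24
Turnaround (C−A): T1=3  T2=6  T3=7  T4=13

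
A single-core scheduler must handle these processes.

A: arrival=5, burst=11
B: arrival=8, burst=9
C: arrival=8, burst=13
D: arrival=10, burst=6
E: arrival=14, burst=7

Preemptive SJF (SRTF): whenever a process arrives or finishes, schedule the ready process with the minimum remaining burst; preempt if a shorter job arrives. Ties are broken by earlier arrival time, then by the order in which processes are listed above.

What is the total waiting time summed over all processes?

65

Schedule: | idle 0-5 | A 5-16 | D 16-22 | E 22-29 | B 29-38 | C 38-51 |
Completion: A=16  B=38  C=51  D=22  E=29
Turnaround (C−A): A=11  B=30  C=43  D=12  E=15
Waiting = turnaround − burst: A=0, B=21, C=30, D=6, E=8
Total waiting = 0 + 21 + 30 + 6 + 8 = 65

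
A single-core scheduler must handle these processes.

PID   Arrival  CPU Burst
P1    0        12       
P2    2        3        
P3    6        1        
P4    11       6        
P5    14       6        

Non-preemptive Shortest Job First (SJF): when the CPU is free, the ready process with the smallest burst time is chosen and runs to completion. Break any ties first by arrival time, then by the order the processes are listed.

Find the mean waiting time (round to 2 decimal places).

Schedule: | P1 0-12 | P3 12-13 | P2 13-16 | P4 16-22 | P5 22-28 |
Completion: P1=12  P2=16  P3=13  P4=22  P5=28
Waiting times: P1=0, P2=11, P3=6, P4=5, P5=8
Average waiting = (0+11+6+5+8) / 5 = 30/5 = 6.00

6.00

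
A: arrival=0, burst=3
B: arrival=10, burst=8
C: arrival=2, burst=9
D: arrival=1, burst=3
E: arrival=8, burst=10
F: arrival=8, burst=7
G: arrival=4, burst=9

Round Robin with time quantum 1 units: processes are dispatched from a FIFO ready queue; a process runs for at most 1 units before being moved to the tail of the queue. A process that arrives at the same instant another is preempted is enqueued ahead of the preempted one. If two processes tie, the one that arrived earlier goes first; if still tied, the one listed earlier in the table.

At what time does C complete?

43

Gantt: | A 0-1 | D 1-2 | A 2-3 | C 3-4 | D 4-5 | A 5-6 | G 6-7 | C 7-8 | D 8-9 | G 9-10 | E 10-11 | F 11-12 | C 12-13 | B 13-14 | G 14-15 | E 15-16 | F 16-17 | C 17-18 | B 18-19 | G 19-20 | E 20-21 | F 21-22 | C 22-23 | B 23-24 | G 24-25 | E 25-26 | F 26-27 | C 27-28 | B 28-29 | G 29-30 | E 30-31 | F 31-32 | C 32-33 | B 33-34 | G 34-35 | E 35-36 | F 36-37 | C 37-38 | B 38-39 | G 39-40 | E 40-41 | F 41-42 | C 42-43 | B 43-44 | G 44-45 | E 45-46 | B 46-47 | E 47-49 |
Completion: A=6  B=47  C=43  D=9  E=49  F=42  G=45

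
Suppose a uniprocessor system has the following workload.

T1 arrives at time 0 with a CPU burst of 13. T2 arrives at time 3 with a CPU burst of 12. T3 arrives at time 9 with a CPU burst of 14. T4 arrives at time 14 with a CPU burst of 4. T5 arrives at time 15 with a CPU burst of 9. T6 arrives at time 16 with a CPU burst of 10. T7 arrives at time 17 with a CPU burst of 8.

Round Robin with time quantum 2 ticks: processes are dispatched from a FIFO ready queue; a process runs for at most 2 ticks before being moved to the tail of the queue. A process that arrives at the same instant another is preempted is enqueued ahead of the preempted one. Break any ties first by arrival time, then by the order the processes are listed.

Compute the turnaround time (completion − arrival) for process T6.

52

Schedule: | T1 0-4 | T2 4-6 | T1 6-8 | T2 8-10 | T1 10-12 | T3 12-14 | T2 14-16 | T1 16-18 | T4 18-20 | T3 20-22 | T5 22-24 | T6 24-26 | T2 26-28 | T7 28-30 | T1 30-32 | T4 32-34 | T3 34-36 | T5 36-38 | T6 38-40 | T2 40-42 | T7 42-44 | T1 44-45 | T3 45-47 | T5 47-49 | T6 49-51 | T2 51-53 | T7 53-55 | T3 55-57 | T5 57-59 | T6 59-61 | T7 61-63 | T3 63-65 | T5 65-66 | T6 66-68 | T3 68-70 |
Completion: T1=45  T2=53  T3=70  T4=34  T5=66  T6=68  T7=63
Turnaround(T6) = completion − arrival = 68 − 16 = 52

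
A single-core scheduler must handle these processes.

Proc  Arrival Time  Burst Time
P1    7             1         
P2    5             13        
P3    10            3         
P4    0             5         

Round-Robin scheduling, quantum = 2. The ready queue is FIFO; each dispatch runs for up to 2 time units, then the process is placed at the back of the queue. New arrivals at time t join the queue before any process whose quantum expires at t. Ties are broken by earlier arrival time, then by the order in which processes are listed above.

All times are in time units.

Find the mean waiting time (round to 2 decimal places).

1.50

Gantt: | P4 0-5 | P2 5-7 | P1 7-8 | P2 8-10 | P3 10-12 | P2 12-14 | P3 14-15 | P2 15-22 |
Completion: P1=8  P2=22  P3=15  P4=5
Turnaround (C−A): P1=1  P2=17  P3=5  P4=5
Waiting times: P1=0, P2=4, P3=2, P4=0
Average waiting = (0+4+2+0) / 4 = 6/4 = 1.50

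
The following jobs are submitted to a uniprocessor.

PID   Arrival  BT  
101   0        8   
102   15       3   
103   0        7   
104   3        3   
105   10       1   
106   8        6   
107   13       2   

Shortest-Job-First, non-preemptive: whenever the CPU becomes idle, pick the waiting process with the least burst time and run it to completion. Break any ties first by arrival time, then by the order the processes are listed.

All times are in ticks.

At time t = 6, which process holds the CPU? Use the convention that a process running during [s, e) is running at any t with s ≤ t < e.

103

Gantt: | 103 0-7 | 104 7-10 | 105 10-11 | 106 11-17 | 107 17-19 | 102 19-22 | 101 22-30 |
Completion: 101=30  102=22  103=7  104=10  105=11  106=17  107=19
Turnaround (C−A): 101=30  102=7  103=7  104=7  105=1  106=9  107=6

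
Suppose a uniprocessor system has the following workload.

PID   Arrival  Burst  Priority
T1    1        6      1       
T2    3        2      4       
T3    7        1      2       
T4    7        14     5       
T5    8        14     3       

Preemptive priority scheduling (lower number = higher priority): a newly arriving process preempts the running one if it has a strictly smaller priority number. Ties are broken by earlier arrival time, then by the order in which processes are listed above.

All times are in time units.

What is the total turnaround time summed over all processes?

Timeline: | idle 0-1 | T1 1-7 | T3 7-8 | T5 8-22 | T2 22-24 | T4 24-38 |
Completion: T1=7  T2=24  T3=8  T4=38  T5=22
Turnaround = completion − arrival: T1=6, T2=21, T3=1, T4=31, T5=14
Total turnaround = 6 + 21 + 1 + 31 + 14 = 73

73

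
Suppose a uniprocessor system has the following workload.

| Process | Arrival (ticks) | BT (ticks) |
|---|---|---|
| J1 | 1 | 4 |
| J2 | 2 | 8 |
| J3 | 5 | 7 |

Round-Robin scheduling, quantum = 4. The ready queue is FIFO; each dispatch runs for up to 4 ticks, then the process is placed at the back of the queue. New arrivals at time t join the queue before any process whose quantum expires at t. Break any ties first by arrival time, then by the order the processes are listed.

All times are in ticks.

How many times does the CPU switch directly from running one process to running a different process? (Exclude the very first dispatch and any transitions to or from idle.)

Timeline: | idle 0-1 | J1 1-5 | J2 5-9 | J3 9-13 | J2 13-17 | J3 17-20 |
Completion: J1=5  J2=17  J3=20
Turnaround (C−A): J1=4  J2=15  J3=15

4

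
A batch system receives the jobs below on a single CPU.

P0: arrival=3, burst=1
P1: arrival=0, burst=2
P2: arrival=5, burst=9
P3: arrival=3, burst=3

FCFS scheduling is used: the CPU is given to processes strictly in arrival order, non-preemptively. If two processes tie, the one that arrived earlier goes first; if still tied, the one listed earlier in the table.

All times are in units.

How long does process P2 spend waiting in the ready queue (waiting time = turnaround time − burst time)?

2

Timeline: | P1 0-2 | idle 2-3 | P0 3-4 | P3 4-7 | P2 7-16 |
Completion: P0=4  P1=2  P2=16  P3=7
Turnaround (C−A): P0=1  P1=2  P2=11  P3=4
Waiting(P2) = turnaround − burst = 11 − 9 = 2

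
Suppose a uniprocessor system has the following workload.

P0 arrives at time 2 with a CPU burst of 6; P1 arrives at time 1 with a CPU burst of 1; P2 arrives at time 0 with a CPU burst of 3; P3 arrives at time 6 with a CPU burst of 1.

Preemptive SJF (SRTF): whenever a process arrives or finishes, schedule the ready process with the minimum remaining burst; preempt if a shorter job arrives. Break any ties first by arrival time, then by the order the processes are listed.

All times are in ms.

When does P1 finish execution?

Gantt: | P2 0-1 | P1 1-2 | P2 2-4 | P0 4-6 | P3 6-7 | P0 7-11 |
Completion: P0=11  P1=2  P2=4  P3=7

2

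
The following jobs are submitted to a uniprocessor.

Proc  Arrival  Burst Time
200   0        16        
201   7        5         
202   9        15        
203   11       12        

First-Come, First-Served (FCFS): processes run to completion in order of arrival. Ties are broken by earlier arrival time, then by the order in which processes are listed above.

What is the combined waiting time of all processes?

Gantt: | 200 0-16 | 201 16-21 | 202 21-36 | 203 36-48 |
Completion: 200=16  201=21  202=36  203=48
Turnaround (C−A): 200=16  201=14  202=27  203=37
Waiting = turnaround − burst: 200=0, 201=9, 202=12, 203=25
Total waiting = 0 + 9 + 12 + 25 = 46

46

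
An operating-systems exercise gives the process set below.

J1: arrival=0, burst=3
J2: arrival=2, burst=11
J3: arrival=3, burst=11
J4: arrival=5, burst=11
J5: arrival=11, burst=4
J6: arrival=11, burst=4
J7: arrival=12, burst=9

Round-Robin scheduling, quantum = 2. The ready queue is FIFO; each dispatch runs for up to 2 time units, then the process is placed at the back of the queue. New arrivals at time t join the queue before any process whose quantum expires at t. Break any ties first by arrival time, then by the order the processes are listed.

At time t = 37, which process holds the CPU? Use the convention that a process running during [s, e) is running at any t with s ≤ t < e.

Timeline: | J1 0-2 | J2 2-4 | J1 4-5 | J3 5-7 | J2 7-9 | J4 9-11 | J3 11-13 | J2 13-15 | J5 15-17 | J6 17-19 | J4 19-21 | J7 21-23 | J3 23-25 | J2 25-27 | J5 27-29 | J6 29-31 | J4 31-33 | J7 33-35 | J3 35-37 | J2 37-39 | J4 39-41 | J7 41-43 | J3 43-45 | J2 45-46 | J4 46-48 | J7 48-50 | J3 50-51 | J4 51-52 | J7 52-53 |
Completion: J1=5  J2=46  J3=51  J4=52  J5=29  J6=31  J7=53

J2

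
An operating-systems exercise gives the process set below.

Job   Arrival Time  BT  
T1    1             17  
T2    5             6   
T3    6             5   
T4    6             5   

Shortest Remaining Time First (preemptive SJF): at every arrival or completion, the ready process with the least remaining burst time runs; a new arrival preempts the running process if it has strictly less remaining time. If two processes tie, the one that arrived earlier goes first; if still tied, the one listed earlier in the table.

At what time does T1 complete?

34

Timeline: | idle 0-1 | T1 1-5 | T2 5-11 | T3 11-16 | T4 16-21 | T1 21-34 |
Completion: T1=34  T2=11  T3=16  T4=21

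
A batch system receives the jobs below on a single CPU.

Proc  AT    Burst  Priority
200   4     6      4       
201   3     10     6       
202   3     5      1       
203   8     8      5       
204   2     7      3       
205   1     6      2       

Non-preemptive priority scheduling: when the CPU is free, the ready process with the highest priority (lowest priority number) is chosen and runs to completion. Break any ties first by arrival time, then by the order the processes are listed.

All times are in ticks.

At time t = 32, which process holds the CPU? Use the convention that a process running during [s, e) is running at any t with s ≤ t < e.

203

Schedule: | idle 0-1 | 205 1-7 | 202 7-12 | 204 12-19 | 200 19-25 | 203 25-33 | 201 33-43 |
Completion: 200=25  201=43  202=12  203=33  204=19  205=7
Turnaround (C−A): 200=21  201=40  202=9  203=25  204=17  205=6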